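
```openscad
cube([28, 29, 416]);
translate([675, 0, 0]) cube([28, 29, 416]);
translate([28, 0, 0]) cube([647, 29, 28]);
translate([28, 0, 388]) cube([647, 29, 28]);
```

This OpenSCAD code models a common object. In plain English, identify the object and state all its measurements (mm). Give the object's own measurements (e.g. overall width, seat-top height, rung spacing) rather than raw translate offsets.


A rectangular picture frame lying in the x–z plane (depth along y). The opening is 647 mm wide (x) by 360 mm tall (z), surrounded by a border 28 mm wide on all four sides. The frame is 29 mm deep and is made of two full-height vertical stiles with two horizontal rails fitted between them.


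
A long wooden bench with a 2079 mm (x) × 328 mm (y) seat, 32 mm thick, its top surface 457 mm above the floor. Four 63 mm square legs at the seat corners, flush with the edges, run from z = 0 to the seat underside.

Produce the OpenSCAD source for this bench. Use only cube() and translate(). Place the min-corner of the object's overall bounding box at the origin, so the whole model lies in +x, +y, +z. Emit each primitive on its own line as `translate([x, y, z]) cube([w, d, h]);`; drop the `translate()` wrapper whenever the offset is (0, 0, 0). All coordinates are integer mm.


// leg_h = 457 − 32 = 425
translate([0, 0, 425]) cube([2079, 328, 32]);
cube([63, 63, 425]);
translate([0, 265, 0]) cube([63, 63, 425]);
translate([2016, 0, 0]) cube([63, 63, 425]);
translate([2016, 265, 0]) cube([63, 63, 425]);


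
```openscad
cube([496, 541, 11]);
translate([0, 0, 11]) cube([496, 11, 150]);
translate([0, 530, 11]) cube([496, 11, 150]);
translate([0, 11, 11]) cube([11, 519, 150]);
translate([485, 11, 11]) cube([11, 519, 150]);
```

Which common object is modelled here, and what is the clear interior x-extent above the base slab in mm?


An open box. The internal width is 474 mm.

A 496×541 base slab with four walls standing on it — an open box. The base is 496 mm wide and the walls are 11 mm thick, so the internal width is 496 − 2 × 11 = 474 mm.


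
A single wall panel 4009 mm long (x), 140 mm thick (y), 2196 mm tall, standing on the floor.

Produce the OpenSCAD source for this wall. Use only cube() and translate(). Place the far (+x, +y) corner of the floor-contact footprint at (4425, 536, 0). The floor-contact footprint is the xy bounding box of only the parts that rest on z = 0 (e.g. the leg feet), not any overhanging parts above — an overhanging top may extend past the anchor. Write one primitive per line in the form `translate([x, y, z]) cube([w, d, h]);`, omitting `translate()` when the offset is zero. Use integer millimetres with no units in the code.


translate([416, 396, 0]) cube([4009, 140, 2196]);


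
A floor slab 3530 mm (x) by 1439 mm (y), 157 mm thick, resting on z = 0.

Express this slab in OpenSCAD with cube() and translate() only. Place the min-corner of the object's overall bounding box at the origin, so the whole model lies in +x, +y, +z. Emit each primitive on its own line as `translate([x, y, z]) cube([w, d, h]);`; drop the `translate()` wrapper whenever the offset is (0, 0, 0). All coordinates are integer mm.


cube([3530, 1439, 157]);


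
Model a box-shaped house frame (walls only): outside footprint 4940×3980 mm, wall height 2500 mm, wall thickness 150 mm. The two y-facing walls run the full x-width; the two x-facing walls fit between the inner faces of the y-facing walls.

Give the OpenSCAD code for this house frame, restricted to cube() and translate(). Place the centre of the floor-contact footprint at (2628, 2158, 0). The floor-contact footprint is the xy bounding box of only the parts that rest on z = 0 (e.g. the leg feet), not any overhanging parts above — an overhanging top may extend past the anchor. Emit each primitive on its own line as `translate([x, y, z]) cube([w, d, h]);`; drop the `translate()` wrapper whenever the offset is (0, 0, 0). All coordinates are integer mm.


translate([158, 168, 0]) cube([4940, 150, 2500]);
translate([158, 3998, 0]) cube([4940, 150, 2500]);
translate([158, 318, 0]) cube([150, 3680, 2500]);
translate([4948, 318, 0]) cube([150, 3680, 2500]);


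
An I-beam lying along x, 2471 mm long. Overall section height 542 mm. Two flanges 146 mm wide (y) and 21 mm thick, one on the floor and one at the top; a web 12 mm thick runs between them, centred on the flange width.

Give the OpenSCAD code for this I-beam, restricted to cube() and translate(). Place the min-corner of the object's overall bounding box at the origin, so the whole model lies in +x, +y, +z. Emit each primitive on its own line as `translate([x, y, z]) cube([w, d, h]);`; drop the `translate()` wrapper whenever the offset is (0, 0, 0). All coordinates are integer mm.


cube([2471, 146, 21]);
translate([0, 67, 21]) cube([2471, 12, 500]);
translate([0, 0, 521]) cube([2471, 146, 21]);


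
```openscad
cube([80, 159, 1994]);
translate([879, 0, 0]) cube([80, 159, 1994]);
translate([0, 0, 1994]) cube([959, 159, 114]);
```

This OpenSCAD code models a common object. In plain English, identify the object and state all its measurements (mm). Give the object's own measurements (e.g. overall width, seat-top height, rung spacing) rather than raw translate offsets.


A door frame. The clear opening is 799 mm wide and 1994 mm high. Two 80 mm wide jambs, 159 mm deep, stand either side of the opening from the floor to the top of the opening. A 114 mm thick head sits across the top of both jambs, spanning the full outside width of the frame.


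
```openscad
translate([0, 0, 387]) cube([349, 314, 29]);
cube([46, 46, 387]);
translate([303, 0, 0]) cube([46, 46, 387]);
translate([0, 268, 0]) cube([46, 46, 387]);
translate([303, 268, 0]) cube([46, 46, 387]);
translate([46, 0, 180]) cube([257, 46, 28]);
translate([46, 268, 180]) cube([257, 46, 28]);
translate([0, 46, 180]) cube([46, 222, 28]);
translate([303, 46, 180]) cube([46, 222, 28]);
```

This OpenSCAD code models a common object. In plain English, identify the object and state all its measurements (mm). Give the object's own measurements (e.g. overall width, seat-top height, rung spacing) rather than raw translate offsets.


A simple wooden stool: a rectangular seat 349 mm (x) by 314 mm (y), 29 mm thick, top face at z = 416 mm, on four square legs, each 46×46 mm in cross-section. The legs rest on z = 0, each flush with a corner of the seat. Four stretchers, 46 mm wide and 28 mm tall, connect adjacent legs with their undersides at z = 180 mm, each running between the inner faces of the legs it joins and aligned with the legs' outer faces on the other axis.


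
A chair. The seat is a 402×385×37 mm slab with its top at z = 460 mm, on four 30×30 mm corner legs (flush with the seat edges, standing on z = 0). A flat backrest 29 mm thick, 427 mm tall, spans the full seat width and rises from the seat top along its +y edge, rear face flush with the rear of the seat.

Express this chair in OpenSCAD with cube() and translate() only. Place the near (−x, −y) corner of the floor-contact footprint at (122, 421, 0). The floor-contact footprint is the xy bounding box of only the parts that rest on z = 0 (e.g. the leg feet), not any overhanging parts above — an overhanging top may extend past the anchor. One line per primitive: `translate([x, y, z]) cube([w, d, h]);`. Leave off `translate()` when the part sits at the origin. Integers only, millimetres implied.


// leg_h = 460 - 37 = 423
translate([122, 421, 423]) cube([402, 385, 37]);
translate([122, 421, 0]) cube([30, 30, 423]);
translate([494, 421, 0]) cube([30, 30, 423]);
translate([122, 776, 0]) cube([30, 30, 423]);
translate([494, 776, 0]) cube([30, 30, 423]);
translate([122, 777, 460]) cube([402, 29, 427]);


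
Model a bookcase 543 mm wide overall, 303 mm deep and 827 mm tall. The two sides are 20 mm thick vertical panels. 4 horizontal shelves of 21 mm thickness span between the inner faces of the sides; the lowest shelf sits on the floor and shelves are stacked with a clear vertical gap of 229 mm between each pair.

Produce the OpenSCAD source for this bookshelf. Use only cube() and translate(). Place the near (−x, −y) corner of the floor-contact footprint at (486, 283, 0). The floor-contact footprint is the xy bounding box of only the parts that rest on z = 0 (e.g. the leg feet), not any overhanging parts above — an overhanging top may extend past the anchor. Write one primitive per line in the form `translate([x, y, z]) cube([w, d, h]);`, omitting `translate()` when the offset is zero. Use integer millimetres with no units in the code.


translate([486, 283, 0]) cube([20, 303, 827]);
translate([1009, 283, 0]) cube([20, 303, 827]);
translate([506, 283, 0]) cube([503, 303, 21]);
translate([506, 283, 250]) cube([503, 303, 21]);
translate([506, 283, 500]) cube([503, 303, 21]);
translate([506, 283, 750]) cube([503, 303, 21]);


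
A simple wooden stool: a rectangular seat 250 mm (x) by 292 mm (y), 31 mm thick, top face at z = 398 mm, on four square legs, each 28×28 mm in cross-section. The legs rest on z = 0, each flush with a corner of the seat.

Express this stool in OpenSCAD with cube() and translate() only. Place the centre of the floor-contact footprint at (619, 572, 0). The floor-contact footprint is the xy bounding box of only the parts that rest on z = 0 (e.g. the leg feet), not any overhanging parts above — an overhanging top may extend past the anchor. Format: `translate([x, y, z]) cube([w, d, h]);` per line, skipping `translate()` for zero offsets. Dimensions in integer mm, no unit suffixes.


// leg_h = 398 - 31 = 367
translate([494, 426, 367]) cube([250, 292, 31]);
translate([494, 426, 0]) cube([28, 28, 367]);
translate([716, 426, 0]) cube([28, 28, 367]);
translate([494, 690, 0]) cube([28, 28, 367]);
translate([716, 690, 0]) cube([28, 28, 367]);


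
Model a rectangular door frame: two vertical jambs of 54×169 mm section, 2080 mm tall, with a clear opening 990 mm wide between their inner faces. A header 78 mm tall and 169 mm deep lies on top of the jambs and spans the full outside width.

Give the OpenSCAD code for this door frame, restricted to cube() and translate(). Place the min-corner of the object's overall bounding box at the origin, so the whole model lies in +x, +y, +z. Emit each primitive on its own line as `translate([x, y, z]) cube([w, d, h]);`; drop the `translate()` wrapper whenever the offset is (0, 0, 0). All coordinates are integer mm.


cube([54, 169, 2080]);
translate([1044, 0, 0]) cube([54, 169, 2080]);
translate([0, 0, 2080]) cube([1098, 169, 78]);


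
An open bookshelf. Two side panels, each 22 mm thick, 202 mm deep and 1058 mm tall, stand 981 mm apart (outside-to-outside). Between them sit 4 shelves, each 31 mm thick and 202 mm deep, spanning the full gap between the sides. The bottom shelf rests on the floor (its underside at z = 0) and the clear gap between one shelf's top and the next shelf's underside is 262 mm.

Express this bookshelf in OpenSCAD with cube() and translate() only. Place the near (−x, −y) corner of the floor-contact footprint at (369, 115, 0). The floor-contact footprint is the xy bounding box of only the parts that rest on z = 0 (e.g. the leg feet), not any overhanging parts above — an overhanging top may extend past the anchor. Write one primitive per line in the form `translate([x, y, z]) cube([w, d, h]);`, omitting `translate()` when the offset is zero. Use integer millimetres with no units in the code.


translate([369, 115, 0]) cube([22, 202, 1058]);
translate([1328, 115, 0]) cube([22, 202, 1058]);
translate([391, 115, 0]) cube([937, 202, 31]);
translate([391, 115, 293]) cube([937, 202, 31]);
translate([391, 115, 586]) cube([937, 202, 31]);
translate([391, 115, 879]) cube([937, 202, 31]);


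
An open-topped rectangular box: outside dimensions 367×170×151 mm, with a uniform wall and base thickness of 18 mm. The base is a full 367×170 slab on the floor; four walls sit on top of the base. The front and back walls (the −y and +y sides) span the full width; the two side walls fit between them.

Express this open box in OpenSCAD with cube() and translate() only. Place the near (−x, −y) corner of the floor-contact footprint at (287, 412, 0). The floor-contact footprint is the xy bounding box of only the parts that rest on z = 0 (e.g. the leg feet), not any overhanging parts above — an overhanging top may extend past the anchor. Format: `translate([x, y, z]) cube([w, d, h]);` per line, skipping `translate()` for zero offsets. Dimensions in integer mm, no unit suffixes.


translate([287, 412, 0]) cube([367, 170, 18]);
translate([287, 412, 18]) cube([367, 18, 133]);
translate([287, 564, 18]) cube([367, 18, 133]);
translate([287, 430, 18]) cube([18, 134, 133]);
translate([636, 430, 18]) cube([18, 134, 133]);


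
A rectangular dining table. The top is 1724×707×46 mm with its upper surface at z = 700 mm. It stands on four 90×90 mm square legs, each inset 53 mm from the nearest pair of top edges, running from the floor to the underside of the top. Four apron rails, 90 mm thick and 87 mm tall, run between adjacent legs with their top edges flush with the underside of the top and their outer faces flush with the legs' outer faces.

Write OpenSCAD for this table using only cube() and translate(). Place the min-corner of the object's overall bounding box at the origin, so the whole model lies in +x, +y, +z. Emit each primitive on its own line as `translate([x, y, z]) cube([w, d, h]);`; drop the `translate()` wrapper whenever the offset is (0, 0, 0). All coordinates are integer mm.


translate([0, 0, 654]) cube([1724, 707, 46]);
translate([53, 53, 0]) cube([90, 90, 654]);
translate([1581, 53, 0]) cube([90, 90, 654]);
translate([53, 564, 0]) cube([90, 90, 654]);
translate([1581, 564, 0]) cube([90, 90, 654]);
translate([143, 53, 567]) cube([1438, 90, 87]);
translate([143, 564, 567]) cube([1438, 90, 87]);
translate([53, 143, 567]) cube([90, 421, 87]);
translate([1581, 143, 567]) cube([90, 421, 87]);


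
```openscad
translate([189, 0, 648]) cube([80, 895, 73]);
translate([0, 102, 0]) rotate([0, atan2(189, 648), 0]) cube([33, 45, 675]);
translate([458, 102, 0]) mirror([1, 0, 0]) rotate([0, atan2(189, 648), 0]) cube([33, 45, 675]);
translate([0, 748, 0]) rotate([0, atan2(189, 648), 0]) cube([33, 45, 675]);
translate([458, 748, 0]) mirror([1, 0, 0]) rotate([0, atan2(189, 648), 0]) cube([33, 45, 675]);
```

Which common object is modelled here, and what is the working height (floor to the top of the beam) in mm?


A sawhorse. The overall height is 721 mm.

A beam across two mirrored pairs of raked legs — a sawhorse. The beam's underside is at z = 648 (matching the legs' vertical rise in atan2(189, 648)) and the beam is 73 mm tall, so its top is at 648 + 73 = 721 mm. The raked legs top out at the beam's underside, so that is the highest point.


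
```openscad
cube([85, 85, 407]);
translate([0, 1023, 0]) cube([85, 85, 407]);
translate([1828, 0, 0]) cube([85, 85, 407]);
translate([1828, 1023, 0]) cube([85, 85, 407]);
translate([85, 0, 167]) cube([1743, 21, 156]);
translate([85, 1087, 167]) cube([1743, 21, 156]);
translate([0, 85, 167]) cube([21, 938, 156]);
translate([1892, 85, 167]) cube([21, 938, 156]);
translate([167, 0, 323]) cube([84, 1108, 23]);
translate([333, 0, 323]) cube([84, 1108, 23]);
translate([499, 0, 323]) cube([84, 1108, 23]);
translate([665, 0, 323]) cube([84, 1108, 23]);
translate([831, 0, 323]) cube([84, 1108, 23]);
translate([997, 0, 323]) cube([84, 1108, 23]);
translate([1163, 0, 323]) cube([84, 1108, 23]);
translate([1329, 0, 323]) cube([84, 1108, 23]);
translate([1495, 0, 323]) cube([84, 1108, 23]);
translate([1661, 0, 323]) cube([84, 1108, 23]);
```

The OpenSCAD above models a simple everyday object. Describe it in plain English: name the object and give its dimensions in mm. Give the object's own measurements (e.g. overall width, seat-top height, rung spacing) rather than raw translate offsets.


A bed frame 1913 mm long (x) by 1108 mm wide (y). Four 85×85 mm corner posts, 407 mm tall, at the corners of the footprint. Four rails of 21 mm thickness and 156 mm height run between adjacent posts with their undersides at z = 167 mm, their outer faces flush with the outside of the frame (the two x-running rails run between the posts' inner faces; the two y-running rails run between the posts' inner faces). 10 slats, each 84 mm wide (x) and 23 mm thick, lie across the top of the two x-running rails, running the full 1108 mm width of the frame in y; along x they sit between the end posts with a 82 mm gap after the −x posts and between neighbouring slats, leaving 83 mm before the +x posts.


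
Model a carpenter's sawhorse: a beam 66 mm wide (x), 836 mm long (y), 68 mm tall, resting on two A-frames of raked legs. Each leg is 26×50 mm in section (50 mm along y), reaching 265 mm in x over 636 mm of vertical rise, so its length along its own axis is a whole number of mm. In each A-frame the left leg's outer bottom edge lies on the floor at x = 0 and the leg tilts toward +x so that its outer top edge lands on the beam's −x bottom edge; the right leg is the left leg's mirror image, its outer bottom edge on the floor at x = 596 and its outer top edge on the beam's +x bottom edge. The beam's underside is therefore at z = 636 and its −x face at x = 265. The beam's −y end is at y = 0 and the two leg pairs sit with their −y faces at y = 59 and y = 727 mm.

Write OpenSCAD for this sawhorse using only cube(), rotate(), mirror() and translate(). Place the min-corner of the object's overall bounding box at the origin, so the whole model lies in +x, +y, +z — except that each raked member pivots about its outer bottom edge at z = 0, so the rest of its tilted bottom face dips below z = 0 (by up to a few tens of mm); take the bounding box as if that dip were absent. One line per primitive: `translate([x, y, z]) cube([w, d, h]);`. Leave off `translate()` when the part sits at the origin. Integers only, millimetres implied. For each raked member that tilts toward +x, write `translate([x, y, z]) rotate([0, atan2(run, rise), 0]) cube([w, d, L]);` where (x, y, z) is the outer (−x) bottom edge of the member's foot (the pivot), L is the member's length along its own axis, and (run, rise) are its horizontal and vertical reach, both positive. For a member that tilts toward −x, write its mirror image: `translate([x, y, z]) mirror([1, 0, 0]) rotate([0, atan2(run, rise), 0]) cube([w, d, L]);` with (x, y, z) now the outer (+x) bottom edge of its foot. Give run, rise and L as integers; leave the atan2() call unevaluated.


translate([265, 0, 636]) cube([66, 836, 68]);
translate([0, 59, 0]) rotate([0, atan2(265, 636), 0]) cube([26, 50, 689]);
translate([596, 59, 0]) mirror([1, 0, 0]) rotate([0, atan2(265, 636), 0]) cube([26, 50, 689]);
translate([0, 727, 0]) rotate([0, atan2(265, 636), 0]) cube([26, 50, 689]);
translate([596, 727, 0]) mirror([1, 0, 0]) rotate([0, atan2(265, 636), 0]) cube([26, 50, 689]);


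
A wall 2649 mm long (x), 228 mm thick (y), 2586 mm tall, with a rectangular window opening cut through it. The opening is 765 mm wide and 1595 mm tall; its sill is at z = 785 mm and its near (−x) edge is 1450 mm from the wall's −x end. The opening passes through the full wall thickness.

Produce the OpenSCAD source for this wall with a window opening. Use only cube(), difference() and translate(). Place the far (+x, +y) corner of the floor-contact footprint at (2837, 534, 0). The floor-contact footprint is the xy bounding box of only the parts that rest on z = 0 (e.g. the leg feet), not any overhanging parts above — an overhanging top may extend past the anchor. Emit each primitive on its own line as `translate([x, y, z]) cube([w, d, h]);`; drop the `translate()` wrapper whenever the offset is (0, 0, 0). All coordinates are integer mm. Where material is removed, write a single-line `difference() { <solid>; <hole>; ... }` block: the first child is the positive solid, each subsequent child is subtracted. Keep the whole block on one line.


difference() { translate([188, 306, 0]) cube([2649, 228, 2586]); translate([1638, 306, 785]) cube([765, 228, 1595]); }


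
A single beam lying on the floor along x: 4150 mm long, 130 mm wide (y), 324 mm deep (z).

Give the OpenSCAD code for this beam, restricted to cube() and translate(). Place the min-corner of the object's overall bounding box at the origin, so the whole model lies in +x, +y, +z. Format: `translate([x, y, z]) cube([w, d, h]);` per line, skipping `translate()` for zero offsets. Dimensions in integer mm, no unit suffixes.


cube([4150, 130, 324]);


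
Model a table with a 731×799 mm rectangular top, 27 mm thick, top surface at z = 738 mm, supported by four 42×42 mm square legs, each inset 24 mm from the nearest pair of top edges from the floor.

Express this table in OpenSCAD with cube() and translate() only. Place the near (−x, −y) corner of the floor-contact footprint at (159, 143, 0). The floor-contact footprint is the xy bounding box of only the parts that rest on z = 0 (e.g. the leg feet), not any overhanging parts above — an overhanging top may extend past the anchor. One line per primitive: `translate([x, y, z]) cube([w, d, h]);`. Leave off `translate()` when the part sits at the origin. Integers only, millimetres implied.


translate([135, 119, 711]) cube([731, 799, 27]);
translate([159, 143, 0]) cube([42, 42, 711]);
translate([800, 143, 0]) cube([42, 42, 711]);
translate([159, 852, 0]) cube([42, 42, 711]);
translate([800, 852, 0]) cube([42, 42, 711]);


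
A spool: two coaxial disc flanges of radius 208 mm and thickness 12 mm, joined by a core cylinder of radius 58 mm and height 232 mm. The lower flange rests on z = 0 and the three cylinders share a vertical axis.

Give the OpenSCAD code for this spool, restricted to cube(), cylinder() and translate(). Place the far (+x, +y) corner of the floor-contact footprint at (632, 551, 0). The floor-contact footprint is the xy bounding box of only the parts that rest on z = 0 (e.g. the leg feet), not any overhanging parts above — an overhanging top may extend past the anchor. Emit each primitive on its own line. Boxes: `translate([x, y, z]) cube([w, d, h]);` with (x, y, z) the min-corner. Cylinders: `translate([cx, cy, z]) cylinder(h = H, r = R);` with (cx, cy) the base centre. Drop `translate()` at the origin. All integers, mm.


translate([424, 343, 0]) cylinder(h = 12, r = 208);
translate([424, 343, 12]) cylinder(h = 232, r = 58);
translate([424, 343, 244]) cylinder(h = 12, r = 208);


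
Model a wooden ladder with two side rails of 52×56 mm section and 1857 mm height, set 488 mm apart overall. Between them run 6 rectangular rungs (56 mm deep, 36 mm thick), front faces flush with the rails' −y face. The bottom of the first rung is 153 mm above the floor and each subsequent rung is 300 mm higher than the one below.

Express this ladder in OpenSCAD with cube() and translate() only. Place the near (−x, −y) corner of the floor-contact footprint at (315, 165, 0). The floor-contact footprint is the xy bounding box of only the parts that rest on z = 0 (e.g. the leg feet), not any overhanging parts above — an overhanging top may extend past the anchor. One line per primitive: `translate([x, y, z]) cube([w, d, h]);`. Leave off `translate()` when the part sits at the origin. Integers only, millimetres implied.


translate([315, 165, 0]) cube([52, 56, 1857]);
translate([751, 165, 0]) cube([52, 56, 1857]);
translate([367, 165, 153]) cube([384, 56, 36]);
translate([367, 165, 453]) cube([384, 56, 36]);
translate([367, 165, 753]) cube([384, 56, 36]);
translate([367, 165, 1053]) cube([384, 56, 36]);
translate([367, 165, 1353]) cube([384, 56, 36]);
translate([367, 165, 1653]) cube([384, 56, 36]);


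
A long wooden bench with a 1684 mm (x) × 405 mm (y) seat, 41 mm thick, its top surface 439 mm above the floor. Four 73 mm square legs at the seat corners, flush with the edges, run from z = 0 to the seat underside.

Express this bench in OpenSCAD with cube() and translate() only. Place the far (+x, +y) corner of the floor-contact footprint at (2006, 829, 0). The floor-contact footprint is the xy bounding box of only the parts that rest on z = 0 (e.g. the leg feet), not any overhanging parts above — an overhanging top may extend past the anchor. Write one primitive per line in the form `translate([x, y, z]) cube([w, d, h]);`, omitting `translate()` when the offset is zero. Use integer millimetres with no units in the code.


translate([322, 424, 398]) cube([1684, 405, 41]);
translate([322, 424, 0]) cube([73, 73, 398]);
translate([322, 756, 0]) cube([73, 73, 398]);
translate([1933, 424, 0]) cube([73, 73, 398]);
translate([1933, 756, 0]) cube([73, 73, 398]);


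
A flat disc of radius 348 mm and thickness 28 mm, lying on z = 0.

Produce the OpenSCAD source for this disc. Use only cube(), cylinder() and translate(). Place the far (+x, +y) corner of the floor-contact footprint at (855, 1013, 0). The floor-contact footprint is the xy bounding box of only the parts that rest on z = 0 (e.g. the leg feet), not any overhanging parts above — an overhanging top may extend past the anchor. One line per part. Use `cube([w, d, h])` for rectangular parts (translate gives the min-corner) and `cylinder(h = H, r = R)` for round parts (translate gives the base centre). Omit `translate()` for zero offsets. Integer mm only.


translate([507, 665, 0]) cylinder(h = 28, r = 348);


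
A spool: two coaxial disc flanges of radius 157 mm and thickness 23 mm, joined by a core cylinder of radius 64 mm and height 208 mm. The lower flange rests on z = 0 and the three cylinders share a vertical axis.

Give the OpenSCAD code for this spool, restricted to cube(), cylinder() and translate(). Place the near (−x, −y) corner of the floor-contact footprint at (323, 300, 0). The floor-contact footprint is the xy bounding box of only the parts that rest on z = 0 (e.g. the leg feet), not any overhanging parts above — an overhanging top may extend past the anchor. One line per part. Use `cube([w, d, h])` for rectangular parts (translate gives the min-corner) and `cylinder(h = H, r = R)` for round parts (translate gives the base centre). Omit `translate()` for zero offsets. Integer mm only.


translate([480, 457, 0]) cylinder(h = 23, r = 157);
translate([480, 457, 23]) cylinder(h = 208, r = 64);
translate([480, 457, 231]) cylinder(h = 23, r = 157);


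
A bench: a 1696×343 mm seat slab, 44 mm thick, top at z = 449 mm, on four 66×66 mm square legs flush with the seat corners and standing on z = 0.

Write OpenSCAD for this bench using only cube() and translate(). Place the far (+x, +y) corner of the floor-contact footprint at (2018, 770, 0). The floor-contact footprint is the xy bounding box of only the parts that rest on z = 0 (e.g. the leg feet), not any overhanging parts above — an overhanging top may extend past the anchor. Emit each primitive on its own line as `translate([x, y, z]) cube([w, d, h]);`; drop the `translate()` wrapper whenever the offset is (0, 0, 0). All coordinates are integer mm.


translate([322, 427, 405]) cube([1696, 343, 44]);
translate([322, 427, 0]) cube([66, 66, 405]);
translate([322, 704, 0]) cube([66, 66, 405]);
translate([1952, 427, 0]) cube([66, 66, 405]);
translate([1952, 704, 0]) cube([66, 66, 405]);


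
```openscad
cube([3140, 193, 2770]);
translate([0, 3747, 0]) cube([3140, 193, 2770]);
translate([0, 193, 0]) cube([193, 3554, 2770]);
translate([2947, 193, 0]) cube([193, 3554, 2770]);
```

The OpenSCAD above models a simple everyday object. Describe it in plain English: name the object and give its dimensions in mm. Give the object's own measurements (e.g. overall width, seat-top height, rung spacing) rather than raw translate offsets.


The wall frame of a small rectangular building: four walls, each 2770 mm tall and 193 mm thick, enclosing a footprint 3140 mm (x) by 3940 mm (y) outside-to-outside, with no floor or roof. The front and back walls (the −y and +y sides) span the full width; the two side walls fit between them.


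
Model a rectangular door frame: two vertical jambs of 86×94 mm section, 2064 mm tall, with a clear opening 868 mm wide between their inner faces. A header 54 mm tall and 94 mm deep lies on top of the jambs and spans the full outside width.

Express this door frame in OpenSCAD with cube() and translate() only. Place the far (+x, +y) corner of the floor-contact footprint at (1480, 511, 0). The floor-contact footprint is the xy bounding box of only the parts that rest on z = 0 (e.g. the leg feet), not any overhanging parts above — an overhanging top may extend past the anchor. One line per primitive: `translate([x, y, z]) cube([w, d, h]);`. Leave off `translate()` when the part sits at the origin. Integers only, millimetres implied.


translate([440, 417, 0]) cube([86, 94, 2064]);
translate([1394, 417, 0]) cube([86, 94, 2064]);
translate([440, 417, 2064]) cube([1040, 94, 54]);


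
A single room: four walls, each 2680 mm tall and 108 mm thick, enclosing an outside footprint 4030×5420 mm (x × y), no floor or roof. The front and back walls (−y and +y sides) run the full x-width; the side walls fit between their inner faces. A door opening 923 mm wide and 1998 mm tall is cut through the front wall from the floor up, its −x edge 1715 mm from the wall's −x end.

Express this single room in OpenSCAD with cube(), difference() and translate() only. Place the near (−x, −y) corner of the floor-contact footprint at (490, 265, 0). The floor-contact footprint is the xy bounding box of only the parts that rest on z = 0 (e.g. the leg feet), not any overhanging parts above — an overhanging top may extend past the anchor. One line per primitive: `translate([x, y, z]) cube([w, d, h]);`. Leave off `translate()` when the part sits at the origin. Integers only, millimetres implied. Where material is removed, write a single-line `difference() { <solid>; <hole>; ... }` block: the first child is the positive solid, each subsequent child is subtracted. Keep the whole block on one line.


difference() { translate([490, 265, 0]) cube([4030, 108, 2680]); translate([2205, 265, 0]) cube([923, 108, 1998]); }
translate([490, 5577, 0]) cube([4030, 108, 2680]);
translate([490, 373, 0]) cube([108, 5204, 2680]);
translate([4412, 373, 0]) cube([108, 5204, 2680]);


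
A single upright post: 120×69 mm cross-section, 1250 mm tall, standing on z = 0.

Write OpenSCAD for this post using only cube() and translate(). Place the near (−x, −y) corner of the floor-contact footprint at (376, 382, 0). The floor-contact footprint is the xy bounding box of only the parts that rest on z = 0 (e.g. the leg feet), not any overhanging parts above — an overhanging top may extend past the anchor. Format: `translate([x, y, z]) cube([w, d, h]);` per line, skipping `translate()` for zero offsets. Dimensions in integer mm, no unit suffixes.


translate([376, 382, 0]) cube([120, 69, 1250]);


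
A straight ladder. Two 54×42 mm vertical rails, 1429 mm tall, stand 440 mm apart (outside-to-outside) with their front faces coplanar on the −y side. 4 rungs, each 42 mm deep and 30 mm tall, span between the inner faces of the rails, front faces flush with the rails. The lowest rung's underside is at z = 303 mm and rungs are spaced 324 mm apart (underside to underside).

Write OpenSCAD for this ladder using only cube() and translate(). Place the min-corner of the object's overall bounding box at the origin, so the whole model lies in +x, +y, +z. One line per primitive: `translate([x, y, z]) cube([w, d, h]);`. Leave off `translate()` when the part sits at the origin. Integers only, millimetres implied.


cube([54, 42, 1429]);
translate([386, 0, 0]) cube([54, 42, 1429]);
translate([54, 0, 303]) cube([332, 42, 30]);
translate([54, 0, 627]) cube([332, 42, 30]);
translate([54, 0, 951]) cube([332, 42, 30]);
translate([54, 0, 1275]) cube([332, 42, 30]);


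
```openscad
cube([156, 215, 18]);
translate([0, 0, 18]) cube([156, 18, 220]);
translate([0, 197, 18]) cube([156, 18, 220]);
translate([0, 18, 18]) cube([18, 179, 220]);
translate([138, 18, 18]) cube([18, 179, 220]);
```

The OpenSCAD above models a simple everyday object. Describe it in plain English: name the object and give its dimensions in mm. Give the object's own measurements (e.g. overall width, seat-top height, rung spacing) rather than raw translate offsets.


An open-topped rectangular box: outside dimensions 156×215×238 mm, with a uniform wall and base thickness of 18 mm. The base is a full 156×215 slab on the floor; four walls sit on top of the base. The front and back walls (the −y and +y sides) span the full width; the two side walls fit between them.


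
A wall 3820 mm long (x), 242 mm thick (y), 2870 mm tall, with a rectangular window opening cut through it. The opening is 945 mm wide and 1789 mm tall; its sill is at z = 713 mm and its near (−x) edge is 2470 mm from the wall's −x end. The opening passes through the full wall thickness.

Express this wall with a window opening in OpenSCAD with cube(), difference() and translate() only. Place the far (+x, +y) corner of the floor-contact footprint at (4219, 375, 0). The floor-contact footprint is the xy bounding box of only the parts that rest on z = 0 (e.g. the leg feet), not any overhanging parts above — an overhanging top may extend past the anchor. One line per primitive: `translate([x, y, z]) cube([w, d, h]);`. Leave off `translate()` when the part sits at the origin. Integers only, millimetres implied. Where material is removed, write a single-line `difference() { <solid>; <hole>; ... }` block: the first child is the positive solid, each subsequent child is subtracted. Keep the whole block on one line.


difference() { translate([399, 133, 0]) cube([3820, 242, 2870]); translate([2869, 133, 713]) cube([945, 242, 1789]); }


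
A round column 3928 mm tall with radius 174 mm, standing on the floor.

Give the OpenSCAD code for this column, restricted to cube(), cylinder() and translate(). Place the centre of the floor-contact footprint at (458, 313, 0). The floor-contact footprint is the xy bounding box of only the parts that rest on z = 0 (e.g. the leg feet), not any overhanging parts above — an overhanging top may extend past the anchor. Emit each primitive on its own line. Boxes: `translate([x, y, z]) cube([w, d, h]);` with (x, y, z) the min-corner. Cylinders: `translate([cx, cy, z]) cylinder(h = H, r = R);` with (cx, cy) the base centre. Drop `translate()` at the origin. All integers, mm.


translate([458, 313, 0]) cylinder(h = 3928, r = 174);


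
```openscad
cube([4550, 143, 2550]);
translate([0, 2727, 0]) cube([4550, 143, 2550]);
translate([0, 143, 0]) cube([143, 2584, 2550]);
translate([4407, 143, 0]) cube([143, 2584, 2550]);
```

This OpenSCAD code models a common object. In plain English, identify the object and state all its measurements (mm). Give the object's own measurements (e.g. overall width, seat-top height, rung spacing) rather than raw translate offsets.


The wall frame of a small rectangular building: four walls, each 2550 mm tall and 143 mm thick, enclosing a footprint 4550 mm (x) by 2870 mm (y) outside-to-outside, with no floor or roof. The front and back walls (the −y and +y sides) span the full width; the two side walls fit between them.


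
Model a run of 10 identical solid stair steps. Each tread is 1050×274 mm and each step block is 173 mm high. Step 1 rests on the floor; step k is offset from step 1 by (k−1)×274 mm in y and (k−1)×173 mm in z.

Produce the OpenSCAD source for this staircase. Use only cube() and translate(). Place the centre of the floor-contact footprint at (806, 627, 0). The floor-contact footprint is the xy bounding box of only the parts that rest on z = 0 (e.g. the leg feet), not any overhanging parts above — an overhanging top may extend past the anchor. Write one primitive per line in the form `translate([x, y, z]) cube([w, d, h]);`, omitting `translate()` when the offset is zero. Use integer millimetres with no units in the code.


translate([281, 490, 0]) cube([1050, 274, 173]);
translate([281, 764, 173]) cube([1050, 274, 173]);
translate([281, 1038, 346]) cube([1050, 274, 173]);
translate([281, 1312, 519]) cube([1050, 274, 173]);
translate([281, 1586, 692]) cube([1050, 274, 173]);
translate([281, 1860, 865]) cube([1050, 274, 173]);
translate([281, 2134, 1038]) cube([1050, 274, 173]);
translate([281, 2408, 1211]) cube([1050, 274, 173]);
translate([281, 2682, 1384]) cube([1050, 274, 173]);
translate([281, 2956, 1557]) cube([1050, 274, 173]);


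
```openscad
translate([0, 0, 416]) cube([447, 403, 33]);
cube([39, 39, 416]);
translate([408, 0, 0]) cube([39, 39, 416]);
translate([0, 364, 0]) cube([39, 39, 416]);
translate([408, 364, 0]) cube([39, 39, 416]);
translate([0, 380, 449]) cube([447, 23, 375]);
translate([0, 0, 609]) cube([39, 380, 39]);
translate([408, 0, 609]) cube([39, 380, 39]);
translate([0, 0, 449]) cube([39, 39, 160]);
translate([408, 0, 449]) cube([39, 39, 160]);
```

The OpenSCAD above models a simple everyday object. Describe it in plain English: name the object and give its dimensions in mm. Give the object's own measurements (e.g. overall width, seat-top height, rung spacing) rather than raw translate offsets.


A chair. The seat is a 447×403×33 mm slab with its top at z = 449 mm, on four 39×39 mm corner legs (flush with the seat edges, standing on z = 0). A flat backrest 23 mm thick, 375 mm tall, spans the full seat width and rises from the seat top along its +y edge, rear face flush with the rear of the seat. Two armrests of 39×39 mm section run along each side from the seat's front edge to the front of the backrest, top faces 199 mm above the seat top and outer faces flush with the seat's x-edges; a 39×39 mm post under the front of each armrest stands on the seat at the front corner.


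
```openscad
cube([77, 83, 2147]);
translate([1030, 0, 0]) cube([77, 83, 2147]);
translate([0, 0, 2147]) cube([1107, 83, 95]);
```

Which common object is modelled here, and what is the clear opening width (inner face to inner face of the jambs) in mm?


A door frame. The clear opening width is 953 mm.

Two 2147 mm tall posts with a header on top — a door frame. The left jamb is 77 mm wide at x = 0; the right jamb starts at x = 1030. The clear opening is 1030 − 77 = 953 mm.


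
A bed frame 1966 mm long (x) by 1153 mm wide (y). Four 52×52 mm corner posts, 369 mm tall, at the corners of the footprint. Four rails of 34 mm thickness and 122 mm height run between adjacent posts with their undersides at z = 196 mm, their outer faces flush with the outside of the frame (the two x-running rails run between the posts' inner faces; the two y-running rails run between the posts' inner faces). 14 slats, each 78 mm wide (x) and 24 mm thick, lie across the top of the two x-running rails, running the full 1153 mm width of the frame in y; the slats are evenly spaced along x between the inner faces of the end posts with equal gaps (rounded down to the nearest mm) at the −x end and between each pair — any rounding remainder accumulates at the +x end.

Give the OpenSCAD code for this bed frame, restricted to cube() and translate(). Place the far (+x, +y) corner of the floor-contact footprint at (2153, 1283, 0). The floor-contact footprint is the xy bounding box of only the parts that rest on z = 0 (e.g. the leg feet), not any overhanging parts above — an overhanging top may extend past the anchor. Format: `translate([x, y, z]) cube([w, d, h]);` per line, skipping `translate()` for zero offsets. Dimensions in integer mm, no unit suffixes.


translate([187, 130, 0]) cube([52, 52, 369]);
translate([187, 1231, 0]) cube([52, 52, 369]);
translate([2101, 130, 0]) cube([52, 52, 369]);
translate([2101, 1231, 0]) cube([52, 52, 369]);
translate([239, 130, 196]) cube([1862, 34, 122]);
translate([239, 1249, 196]) cube([1862, 34, 122]);
translate([187, 182, 196]) cube([34, 1049, 122]);
translate([2119, 182, 196]) cube([34, 1049, 122]);
translate([290, 130, 318]) cube([78, 1153, 24]);
translate([419, 130, 318]) cube([78, 1153, 24]);
translate([548, 130, 318]) cube([78, 1153, 24]);
translate([677, 130, 318]) cube([78, 1153, 24]);
translate([806, 130, 318]) cube([78, 1153, 24]);
translate([935, 130, 318]) cube([78, 1153, 24]);
translate([1064, 130, 318]) cube([78, 1153, 24]);
translate([1193, 130, 318]) cube([78, 1153, 24]);
translate([1322, 130, 318]) cube([78, 1153, 24]);
translate([1451, 130, 318]) cube([78, 1153, 24]);
translate([1580, 130, 318]) cube([78, 1153, 24]);
translate([1709, 130, 318]) cube([78, 1153, 24]);
translate([1838, 130, 318]) cube([78, 1153, 24]);
translate([1967, 130, 318]) cube([78, 1153, 24]);
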